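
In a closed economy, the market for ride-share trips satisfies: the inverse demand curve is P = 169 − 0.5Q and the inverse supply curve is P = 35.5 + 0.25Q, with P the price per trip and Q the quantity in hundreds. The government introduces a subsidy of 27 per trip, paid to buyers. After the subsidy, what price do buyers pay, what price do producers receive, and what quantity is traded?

Rewrite in direct form: Qd = 338 − 2P and Qs = 4P − 142.
Before the subsidy: set 338 − 2P = 4P − 142 → P* = 80, Q* = 178.
With a per-unit subsidy paid to buyers, each effectively pays P − 27, so demand becomes Qd = 338 − 2(P − 27).
Solving gives Q = 214 with buyers paying 62 and producers receiving 89 (the 27 wedge).

Buyers pay 62; producers receive 89; quantity = 214.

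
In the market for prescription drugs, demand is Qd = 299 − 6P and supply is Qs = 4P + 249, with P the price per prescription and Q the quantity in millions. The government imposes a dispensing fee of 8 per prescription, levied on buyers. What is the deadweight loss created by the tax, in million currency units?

Before the tax: set 299 − 6P = 4P + 249 → P* = 5, Q* = 269.
With the tax collected from buyers, demand (in seller-price terms) shifts: Qd = 299 − 6(P + 8).
Solving gives Q = 249.8 with buyers paying 8.2 and suppliers receiving 0.2 (the 8 wedge).
Quantity falls by |ΔQ| = |269 − 249.8| = 19.2.
DWL = ½ · t · |ΔQ| = ½ · 8 · 19.2 = 76.8.

Deadweight loss = 76.8 million.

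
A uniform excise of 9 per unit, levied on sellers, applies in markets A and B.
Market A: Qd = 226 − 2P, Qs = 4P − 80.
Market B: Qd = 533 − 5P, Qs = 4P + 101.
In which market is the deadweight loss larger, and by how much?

Market A: pre-tax P* = 51, Q* = 124; post-tax Q = 112; deadweight loss = 54.
Market B: pre-tax P* = 48, Q* = 293; post-tax Q = 273; deadweight loss = 90.
Difference: 54 vs 90 → market B is larger by 36.

Market B, by 36.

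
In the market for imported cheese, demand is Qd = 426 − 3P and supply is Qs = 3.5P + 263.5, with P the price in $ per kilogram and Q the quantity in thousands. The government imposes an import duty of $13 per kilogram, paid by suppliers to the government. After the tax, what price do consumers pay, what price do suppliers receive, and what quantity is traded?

Consumers pay $32; suppliers receive $19; quantity = 330.

Without the tax, 426 − 3P = 3.5P + 263.5 gives 6.5P = 162.5, so P* = $25 and Q* = 351.
With the tax collected from suppliers, supply shifts: Qs = 3.5(P − 13) + 263.5.
New equilibrium: consumers pay $32, suppliers receive $19, Q = 330. (Wedge: Pb − Ps = 13.)
The less price-elastic side of the market bears the larger share of a per-unit tax.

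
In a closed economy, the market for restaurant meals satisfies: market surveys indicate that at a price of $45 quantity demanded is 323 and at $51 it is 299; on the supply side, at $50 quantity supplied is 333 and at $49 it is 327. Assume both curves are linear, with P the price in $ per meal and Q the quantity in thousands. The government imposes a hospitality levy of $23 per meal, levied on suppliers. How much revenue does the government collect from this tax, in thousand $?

Demand slope: (299 − 323)/(51 − 45) = -4, so Qd = 503 − 4P.
Supply slope: (327 − 333)/(49 − 50) = 6, so Qs = 6P + 33.
Before the tax: set 503 − 4P = 6P + 33 → P* = $47, Q* = 315.
With the tax collected from suppliers, supply shifts: Qs = 6(P − 23) + 33.
Solving gives Q = 259.8 with consumers paying $60.8 and suppliers receiving $37.8 (the $23 wedge).
Revenue = t · Q = 23 · 259.8 = $5975.4.

Tax revenue = $5975.4 thousand.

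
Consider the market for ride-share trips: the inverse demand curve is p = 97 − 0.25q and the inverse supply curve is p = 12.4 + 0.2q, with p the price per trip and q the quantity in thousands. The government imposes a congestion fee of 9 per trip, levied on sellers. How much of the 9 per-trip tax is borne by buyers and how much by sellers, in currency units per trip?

Buyers bear 5 per trip; sellers bear 4 per trip.

Rewrite in direct form: qd = 388 − 4p and qs = 5p − 62.
Without the tax, 388 − 4p = 5p − 62 gives 9p = 450, so p* = 50 and q* = 188.
With the tax collected from sellers, supply shifts: qs = 5(p − 9) − 62.
New equilibrium: buyers pay 55, sellers receive 46, q = 168. (Wedge: pb − ps = 9.)
Burden on buyers: 5; on sellers: 4. (They sum to 9.)
The less price-elastic side of the market bears the larger share of a per-unit tax.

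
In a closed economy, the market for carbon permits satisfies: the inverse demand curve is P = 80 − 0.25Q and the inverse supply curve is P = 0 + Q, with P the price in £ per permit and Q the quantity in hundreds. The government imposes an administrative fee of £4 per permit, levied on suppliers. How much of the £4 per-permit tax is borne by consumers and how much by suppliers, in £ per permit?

Consumers bear £0.8 per permit; suppliers bear £3.2 per permit.

Rewrite in direct form: Qd = 320 − 4P and Qs = P.
Before the tax: set 320 − 4P = P → P* = £64, Q* = 64.
With the tax collected from suppliers, supply shifts: Qs = (P − 4).
New equilibrium: consumers pay £64.8, suppliers receive £60.8, Q = 60.8. (Wedge: Pb − Ps = 4.)
Burden on consumers: £0.8; on suppliers: £3.2. (They sum to £4.)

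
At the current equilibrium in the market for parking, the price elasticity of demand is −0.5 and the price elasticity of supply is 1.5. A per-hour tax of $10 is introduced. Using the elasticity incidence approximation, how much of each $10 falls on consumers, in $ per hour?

Incidence ratio: consumers' share ≈ εs / (εs + |εd|) = 1.5 / (1.5 + 0.5) = 0.75.
So consumers bear ≈ 0.75 × $10 = $7.5; sellers bear $2.5.

Consumers bear ≈ $7.5 per hour.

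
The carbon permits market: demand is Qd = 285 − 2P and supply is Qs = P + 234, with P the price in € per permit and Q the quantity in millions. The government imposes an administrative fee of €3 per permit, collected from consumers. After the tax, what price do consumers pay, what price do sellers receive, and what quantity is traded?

Before the tax: set 285 − 2P = P + 234 → P* = €17, Q* = 251.
With the tax collected from consumers, demand (in seller-price terms) shifts: Qd = 285 − 2(P + 3).
Solving gives Q = 249 with consumers paying €18 and sellers receiving €15 (the €3 wedge).
The less price-elastic side of the market bears the larger share of a per-unit tax.

Consumers pay €18; sellers receive €15; quantity = 249.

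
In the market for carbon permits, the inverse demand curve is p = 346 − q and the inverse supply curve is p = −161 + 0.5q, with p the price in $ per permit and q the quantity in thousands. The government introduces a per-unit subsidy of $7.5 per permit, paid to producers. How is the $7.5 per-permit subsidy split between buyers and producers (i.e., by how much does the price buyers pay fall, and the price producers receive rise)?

Rewrite in direct form: qd = 346 − p and qs = 2p + 322.
Before the subsidy: set 346 − p = 2p + 322 → p* = $8, q* = 338.
With a per-unit subsidy paid to producers, each receives p + 7.5 per unit sold, so supply becomes qs = 2(p + 7.5) + 322.
New equilibrium: buyers pay $3, producers receive $10.5, q = 343. (Wedge: pb − ps = −7.5.)
Gain to buyers: $5; to producers: $2.5. (They sum to $7.5.)

Buyers gain $5 per permit; producers gain $2.5 per permit.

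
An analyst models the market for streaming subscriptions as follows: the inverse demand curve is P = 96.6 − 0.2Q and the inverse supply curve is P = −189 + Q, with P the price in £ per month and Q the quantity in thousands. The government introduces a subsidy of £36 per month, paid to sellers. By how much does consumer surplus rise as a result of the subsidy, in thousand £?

Consumer surplus rises by £1518 thousand.

Rewrite in direct form: Qd = 483 − 5P and Qs = P + 189.
Without the subsidy, 483 − 5P = P + 189 gives 6P = 294, so P* = £49 and Q* = 238.
With a per-unit subsidy paid to sellers, each receives P + 36 per unit sold, so supply becomes Qs = (P + 36) + 189.
Solving gives Q = 268 with consumers paying £43 and sellers receiving £79 (the £36 wedge).
ΔCS is the trapezoid between Q = 268 and Q = 238 of height £6: ½ · (238 + 268) · 6 = £1518.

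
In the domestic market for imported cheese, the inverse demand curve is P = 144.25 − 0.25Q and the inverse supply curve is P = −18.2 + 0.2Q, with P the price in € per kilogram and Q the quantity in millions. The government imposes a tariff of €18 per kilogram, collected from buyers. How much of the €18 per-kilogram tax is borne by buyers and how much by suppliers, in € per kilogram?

Inverting to Q(P) form: Qd = 577 − 4P; Qs = 5P + 91.
Before the tax: set 577 − 4P = 5P + 91 → P* = €54, Q* = 361.
With the tax collected from buyers, demand (in seller-price terms) shifts: Qd = 577 − 4(P + 18).
New equilibrium: buyers pay €64, suppliers receive €46, Q = 321. (Wedge: Pb − Ps = 18.)
Burden on buyers: €10; on suppliers: €8. (They sum to €18.)
The less price-elastic side of the market bears the larger share of a per-unit tax.

Buyers bear €10 per kilogram; suppliers bear €8 per kilogram.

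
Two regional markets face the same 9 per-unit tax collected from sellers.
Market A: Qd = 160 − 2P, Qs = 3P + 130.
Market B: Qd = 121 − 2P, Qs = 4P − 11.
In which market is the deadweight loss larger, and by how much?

Market A: pre-tax P* = 6, Q* = 148; post-tax Q = 137.2; deadweight loss = 48.6.
Market B: pre-tax P* = 22, Q* = 77; post-tax Q = 65; deadweight loss = 54.
Difference: 48.6 vs 54 → market B is larger by 5.4.

Market B, by 5.4.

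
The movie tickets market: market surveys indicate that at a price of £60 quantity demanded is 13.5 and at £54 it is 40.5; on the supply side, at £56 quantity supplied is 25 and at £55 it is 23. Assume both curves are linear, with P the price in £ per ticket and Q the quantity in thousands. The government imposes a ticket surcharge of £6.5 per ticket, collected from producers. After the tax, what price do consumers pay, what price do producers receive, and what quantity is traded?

Consumers pay £59; producers receive £52.5; quantity = 18.

Demand slope: (40.5 − 13.5)/(54 − 60) = -4.5, so Qd = 283.5 − 4.5P.
Supply slope: (23 − 25)/(55 − 56) = 2, so Qs = 2P − 87.
Before the tax: set 283.5 − 4.5P = 2P − 87 → P* = £57, Q* = 27.
With the tax collected from producers, supply shifts: Qs = 2(P − 6.5) − 87.
New equilibrium: consumers pay £59, producers receive £52.5, Q = 18. (Wedge: Pb − Ps = 6.5.)
The less price-elastic side of the market bears the larger share of a per-unit tax.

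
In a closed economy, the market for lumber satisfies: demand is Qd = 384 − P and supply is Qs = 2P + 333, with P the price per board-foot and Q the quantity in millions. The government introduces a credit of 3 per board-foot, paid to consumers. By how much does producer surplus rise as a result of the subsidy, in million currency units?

Before the subsidy: set 384 − P = 2P + 333 → P* = 17, Q* = 367.
With a per-unit subsidy paid to consumers, each effectively pays P − 3, so demand becomes Qd = 384 − (P − 3).
Solving gives Q = 369 with consumers paying 15 and sellers receiving 18 (the 3 wedge).
ΔPS is the trapezoid between Q = 369 and Q = 367 of height 1: ½ · (367 + 369) · 1 = 368.

Producer surplus rises by 368 million.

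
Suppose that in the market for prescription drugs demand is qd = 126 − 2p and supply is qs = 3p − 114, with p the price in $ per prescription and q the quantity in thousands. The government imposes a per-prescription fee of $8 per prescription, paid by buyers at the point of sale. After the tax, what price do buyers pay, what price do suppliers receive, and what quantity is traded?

Buyers pay $52.8; suppliers receive $44.8; quantity = 20.4.

Without the tax, 126 − 2p = 3p − 114 gives 5p = 240, so p* = $48 and q* = 30.
With the tax collected from buyers, demand (in seller-price terms) shifts: qd = 126 − 2(p + 8).
New equilibrium: buyers pay $52.8, suppliers receive $44.8, q = 20.4. (Wedge: pb − ps = 8.)
The less price-elastic side of the market bears the larger share of a per-unit tax.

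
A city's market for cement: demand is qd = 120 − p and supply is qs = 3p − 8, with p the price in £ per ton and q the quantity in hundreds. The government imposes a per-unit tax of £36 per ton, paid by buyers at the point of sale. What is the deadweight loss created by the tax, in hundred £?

Deadweight loss = £486 hundred.

Without the tax, 120 − p = 3p − 8 gives 4p = 128, so p* = £32 and q* = 88.
With the tax collected from buyers, demand (in seller-price terms) shifts: qd = 120 − (p + 36).
New equilibrium: buyers pay £59, producers receive £23, q = 61. (Wedge: pb − ps = 36.)
Quantity falls by |ΔQ| = |88 − 61| = 27.
DWL = ½ · t · |ΔQ| = ½ · 36 · 27 = £486.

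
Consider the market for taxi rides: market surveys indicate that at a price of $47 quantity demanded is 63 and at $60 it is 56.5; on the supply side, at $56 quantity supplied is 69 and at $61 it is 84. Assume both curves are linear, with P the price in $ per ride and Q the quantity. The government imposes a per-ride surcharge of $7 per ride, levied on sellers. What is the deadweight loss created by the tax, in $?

Deadweight loss = $10.5.

Demand slope: (56.5 − 63)/(60 − 47) = -0.5, so Qd = 86.5 − 0.5P.
Supply slope: (84 − 69)/(61 − 56) = 3, so Qs = 3P − 99.
Without the tax, 86.5 − 0.5P = 3P − 99 gives 3.5P = 185.5, so P* = $53 and Q* = 60.
With the tax collected from sellers, supply shifts: Qs = 3(P − 7) − 99.
New equilibrium: consumers pay $59, sellers receive $52, Q = 57. (Wedge: Pb − Ps = 7.)
Quantity falls by |ΔQ| = |60 − 57| = 3.
DWL = ½ · t · |ΔQ| = ½ · 7 · 3 = $10.5.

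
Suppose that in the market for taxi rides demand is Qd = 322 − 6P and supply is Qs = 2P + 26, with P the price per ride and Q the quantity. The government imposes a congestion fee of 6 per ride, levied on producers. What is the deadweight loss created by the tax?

Deadweight loss = 27.

Without the tax, 322 − 6P = 2P + 26 gives 8P = 296, so P* = 37 and Q* = 100.
With the tax collected from producers, supply shifts: Qs = 2(P − 6) + 26.
New equilibrium: buyers pay 38.5, producers receive 32.5, Q = 91. (Wedge: Pb − Ps = 6.)
Quantity falls by |ΔQ| = |100 − 91| = 9.
DWL = ½ · t · |ΔQ| = ½ · 6 · 9 = 27.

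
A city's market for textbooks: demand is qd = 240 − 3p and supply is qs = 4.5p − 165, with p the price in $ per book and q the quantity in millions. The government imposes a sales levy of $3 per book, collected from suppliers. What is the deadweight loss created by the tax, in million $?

Without the tax, 240 − 3p = 4.5p − 165 gives 7.5p = 405, so p* = $54 and q* = 78.
With the tax collected from suppliers, supply shifts: qs = 4.5(p − 3) − 165.
Solving gives q = 72.6 with consumers paying $55.8 and suppliers receiving $52.8 (the $3 wedge).
Quantity falls by |ΔQ| = |78 − 72.6| = 5.4.
DWL = ½ · t · |ΔQ| = ½ · 3 · 5.4 = $8.1.

Deadweight loss = $8.1 million.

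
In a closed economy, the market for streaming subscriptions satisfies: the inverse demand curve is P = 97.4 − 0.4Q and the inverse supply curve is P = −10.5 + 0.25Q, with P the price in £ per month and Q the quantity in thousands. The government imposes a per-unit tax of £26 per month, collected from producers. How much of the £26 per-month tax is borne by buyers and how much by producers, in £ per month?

Rewrite in direct form: Qd = 243.5 − 2.5P and Qs = 4P + 42.
Without the tax, 243.5 − 2.5P = 4P + 42 gives 6.5P = 201.5, so P* = £31 and Q* = 166.
With the tax collected from producers, supply shifts: Qs = 4(P − 26) + 42.
Solving gives Q = 126 with buyers paying £47 and producers receiving £21 (the £26 wedge).
Burden on buyers: £16; on producers: £10. (They sum to £26.)
The less price-elastic side of the market bears the larger share of a per-unit tax.

Buyers bear £16 per month; producers bear £10 per month.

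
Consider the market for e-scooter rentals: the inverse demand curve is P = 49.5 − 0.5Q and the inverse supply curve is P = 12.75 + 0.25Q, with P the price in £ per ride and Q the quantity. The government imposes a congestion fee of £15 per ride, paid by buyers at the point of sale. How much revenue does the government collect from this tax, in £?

Tax revenue = £435.

Inverting to Q(P) form: Qd = 99 − 2P; Qs = 4P − 51.
Before the tax: set 99 − 2P = 4P − 51 → P* = £25, Q* = 49.
With the tax collected from buyers, demand (in seller-price terms) shifts: Qd = 99 − 2(P + 15).
Solving gives Q = 29 with buyers paying £35 and suppliers receiving £20 (the £15 wedge).
Revenue = t · Q = 15 · 29 = £435.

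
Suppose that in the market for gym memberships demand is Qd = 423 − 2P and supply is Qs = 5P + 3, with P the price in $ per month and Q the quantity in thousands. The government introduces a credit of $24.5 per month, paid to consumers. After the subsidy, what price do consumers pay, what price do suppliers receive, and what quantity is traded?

Consumers pay $42.5; suppliers receive $67; quantity = 338.

Before the subsidy: set 423 − 2P = 5P + 3 → P* = $60, Q* = 303.
With a per-unit subsidy paid to consumers, each effectively pays P − 24.5, so demand becomes Qd = 423 − 2(P − 24.5).
Solving gives Q = 338 with consumers paying $42.5 and suppliers receiving $67 (the $24.5 wedge).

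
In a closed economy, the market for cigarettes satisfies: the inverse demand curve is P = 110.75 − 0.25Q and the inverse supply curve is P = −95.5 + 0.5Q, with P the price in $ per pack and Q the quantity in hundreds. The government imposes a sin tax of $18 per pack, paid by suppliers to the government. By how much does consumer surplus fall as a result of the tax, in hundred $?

Consumer surplus falls by $1578 hundred.

Inverting to Q(P) form: Qd = 443 − 4P; Qs = 2P + 191.
Before the tax: set 443 − 4P = 2P + 191 → P* = $42, Q* = 275.
With the tax collected from suppliers, supply shifts: Qs = 2(P − 18) + 191.
Solving gives Q = 251 with consumers paying $48 and suppliers receiving $30 (the $18 wedge).
ΔCS is the trapezoid between Q = 251 and Q = 275 of height $6: ½ · (275 + 251) · 6 = $1578.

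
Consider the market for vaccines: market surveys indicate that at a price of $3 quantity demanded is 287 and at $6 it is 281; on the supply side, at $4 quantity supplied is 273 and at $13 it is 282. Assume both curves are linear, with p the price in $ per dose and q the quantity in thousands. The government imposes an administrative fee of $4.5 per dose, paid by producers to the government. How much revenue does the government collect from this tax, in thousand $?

Demand slope: (281 − 287)/(6 − 3) = -2, so qd = 293 − 2p.
Supply slope: (282 − 273)/(13 − 4) = 1, so qs = p + 269.
Without the tax, 293 − 2p = p + 269 gives 3p = 24, so p* = $8 and q* = 277.
With the tax collected from producers, supply shifts: qs = (p − 4.5) + 269.
Solving gives q = 274 with buyers paying $9.5 and producers receiving $5 (the $4.5 wedge).
Revenue = t · Q = 4.5 · 274 = $1233.

Tax revenue = $1233 thousand.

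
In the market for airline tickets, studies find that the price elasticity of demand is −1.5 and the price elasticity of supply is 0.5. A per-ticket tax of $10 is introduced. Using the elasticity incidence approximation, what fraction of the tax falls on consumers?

Incidence ratio: consumers' share ≈ εs / (εs + |εd|) = 0.5 / (0.5 + 1.5) = 0.25.
Supply is the less elastic side, so consumers bear the smaller share.

Consumers' share ≈ 0.25.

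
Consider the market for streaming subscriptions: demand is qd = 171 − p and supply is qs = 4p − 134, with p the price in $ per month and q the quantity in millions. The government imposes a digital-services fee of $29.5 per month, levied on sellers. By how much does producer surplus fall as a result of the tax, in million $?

Producer surplus falls by $579.38 million.

Without the tax, 171 − p = 4p − 134 gives 5p = 305, so p* = $61 and q* = 110.
With the tax collected from sellers, supply shifts: qs = 4(p − 29.5) − 134.
Solving gives q = 86.4 with consumers paying $84.6 and sellers receiving $55.1 (the $29.5 wedge).
ΔPS is the trapezoid between Q = 86.4 and Q = 110 of height $5.9: ½ · (110 + 86.4) · 5.9 = $579.38.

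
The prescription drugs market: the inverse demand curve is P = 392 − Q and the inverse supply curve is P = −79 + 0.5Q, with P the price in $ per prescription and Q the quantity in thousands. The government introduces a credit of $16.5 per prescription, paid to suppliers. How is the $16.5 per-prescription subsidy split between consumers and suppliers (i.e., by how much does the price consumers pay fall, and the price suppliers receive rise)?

Inverting to Q(P) form: Qd = 392 − P; Qs = 2P + 158.
Without the subsidy, 392 − P = 2P + 158 gives 3P = 234, so P* = $78 and Q* = 314.
With a per-unit subsidy paid to suppliers, each receives P + 16.5 per unit sold, so supply becomes Qs = 2(P + 16.5) + 158.
Solving gives Q = 325 with consumers paying $67 and suppliers receiving $83.5 (the $16.5 wedge).
Gain to consumers: $11; to suppliers: $5.5. (They sum to $16.5.)

Consumers gain $11 per prescription; suppliers gain $5.5 per prescription.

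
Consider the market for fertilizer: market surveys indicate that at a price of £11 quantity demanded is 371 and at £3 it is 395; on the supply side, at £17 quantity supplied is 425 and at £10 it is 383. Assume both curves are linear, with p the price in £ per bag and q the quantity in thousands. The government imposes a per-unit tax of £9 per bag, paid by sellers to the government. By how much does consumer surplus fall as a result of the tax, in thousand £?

Consumer surplus falls by £2208 thousand.

Demand slope: (395 − 371)/(3 − 11) = -3, so qd = 404 − 3p.
Supply slope: (383 − 425)/(10 − 17) = 6, so qs = 6p + 323.
Without the tax, 404 − 3p = 6p + 323 gives 9p = 81, so p* = £9 and q* = 377.
With the tax collected from sellers, supply shifts: qs = 6(p − 9) + 323.
Solving gives q = 359 with consumers paying £15 and sellers receiving £6 (the £9 wedge).
ΔCS is the trapezoid between Q = 359 and Q = 377 of height £6: ½ · (377 + 359) · 6 = £2208.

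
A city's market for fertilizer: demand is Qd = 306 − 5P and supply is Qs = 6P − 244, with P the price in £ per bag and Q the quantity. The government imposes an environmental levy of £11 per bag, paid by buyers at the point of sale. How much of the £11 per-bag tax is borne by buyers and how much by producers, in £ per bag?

Without the tax, 306 − 5P = 6P − 244 gives 11P = 550, so P* = £50 and Q* = 56.
With the tax collected from buyers, demand (in seller-price terms) shifts: Qd = 306 − 5(P + 11).
New equilibrium: buyers pay £56, producers receive £45, Q = 26. (Wedge: Pb − Ps = 11.)
Burden on buyers: £6; on producers: £5. (They sum to £11.)
The less price-elastic side of the market bears the larger share of a per-unit tax.

Buyers bear £6 per bag; producers bear £5 per bag.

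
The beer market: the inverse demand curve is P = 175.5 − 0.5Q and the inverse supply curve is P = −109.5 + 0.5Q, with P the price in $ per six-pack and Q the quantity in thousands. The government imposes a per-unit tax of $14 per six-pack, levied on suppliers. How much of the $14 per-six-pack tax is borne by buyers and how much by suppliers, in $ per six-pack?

Buyers bear $7 per six-pack; suppliers bear $7 per six-pack.

Rewrite in direct form: Qd = 351 − 2P and Qs = 2P + 219.
Before the tax: set 351 − 2P = 2P + 219 → P* = $33, Q* = 285.
With the tax collected from suppliers, supply shifts: Qs = 2(P − 14) + 219.
Solving gives Q = 271 with buyers paying $40 and suppliers receiving $26 (the $14 wedge).
Burden on buyers: $7; on suppliers: $7. (They sum to $14.)
The less price-elastic side of the market bears the larger share of a per-unit tax.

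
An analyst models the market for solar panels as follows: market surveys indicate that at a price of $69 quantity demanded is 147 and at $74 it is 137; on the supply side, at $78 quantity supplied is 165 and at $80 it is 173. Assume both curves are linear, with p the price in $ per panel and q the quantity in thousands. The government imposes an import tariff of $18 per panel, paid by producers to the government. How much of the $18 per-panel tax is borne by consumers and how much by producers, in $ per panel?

Consumers bear $12 per panel; producers bear $6 per panel.

Demand slope: (137 − 147)/(74 − 69) = -2, so qd = 285 − 2p.
Supply slope: (173 − 165)/(80 − 78) = 4, so qs = 4p − 147.
Without the tax, 285 − 2p = 4p − 147 gives 6p = 432, so p* = $72 and q* = 141.
With the tax collected from producers, supply shifts: qs = 4(p − 18) − 147.
New equilibrium: consumers pay $84, producers receive $66, q = 117. (Wedge: pb − ps = 18.)
Burden on consumers: $12; on producers: $6. (They sum to $18.)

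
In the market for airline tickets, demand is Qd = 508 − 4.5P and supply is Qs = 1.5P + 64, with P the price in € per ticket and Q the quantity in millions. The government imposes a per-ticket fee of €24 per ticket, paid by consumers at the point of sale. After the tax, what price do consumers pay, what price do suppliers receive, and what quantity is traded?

Consumers pay €80; suppliers receive €56; quantity = 148.

Without the tax, 508 − 4.5P = 1.5P + 64 gives 6P = 444, so P* = €74 and Q* = 175.
With the tax collected from consumers, demand (in seller-price terms) shifts: Qd = 508 − 4.5(P + 24).
Solving gives Q = 148 with consumers paying €80 and suppliers receiving €56 (the €24 wedge).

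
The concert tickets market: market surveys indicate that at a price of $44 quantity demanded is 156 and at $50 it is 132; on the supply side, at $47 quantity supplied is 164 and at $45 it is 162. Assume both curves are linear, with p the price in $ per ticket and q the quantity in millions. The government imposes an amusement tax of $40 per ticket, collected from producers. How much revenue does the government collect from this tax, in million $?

Tax revenue = $5120 million.

Demand slope: (132 − 156)/(50 − 44) = -4, so qd = 332 − 4p.
Supply slope: (162 − 164)/(45 − 47) = 1, so qs = p + 117.
Without the tax, 332 − 4p = p + 117 gives 5p = 215, so p* = $43 and q* = 160.
With the tax collected from producers, supply shifts: qs = (p − 40) + 117.
Solving gives q = 128 with buyers paying $51 and producers receiving $11 (the $40 wedge).
Revenue = t · Q = 40 · 128 = $5120.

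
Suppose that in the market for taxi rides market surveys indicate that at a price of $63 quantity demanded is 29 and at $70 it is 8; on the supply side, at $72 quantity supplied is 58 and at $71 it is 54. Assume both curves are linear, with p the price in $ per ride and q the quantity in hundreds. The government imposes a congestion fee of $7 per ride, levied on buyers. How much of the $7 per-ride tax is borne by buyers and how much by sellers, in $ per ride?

Buyers bear $4 per ride; sellers bear $3 per ride.

Demand slope: (8 − 29)/(70 − 63) = -3, so qd = 218 − 3p.
Supply slope: (54 − 58)/(71 − 72) = 4, so qs = 4p − 230.
Without the tax, 218 − 3p = 4p − 230 gives 7p = 448, so p* = $64 and q* = 26.
With the tax collected from buyers, demand (in seller-price terms) shifts: qd = 218 − 3(p + 7).
New equilibrium: buyers pay $68, sellers receive $61, q = 14. (Wedge: pb − ps = 7.)
Burden on buyers: $4; on sellers: $3. (They sum to $7.)
The less price-elastic side of the market bears the larger share of a per-unit tax.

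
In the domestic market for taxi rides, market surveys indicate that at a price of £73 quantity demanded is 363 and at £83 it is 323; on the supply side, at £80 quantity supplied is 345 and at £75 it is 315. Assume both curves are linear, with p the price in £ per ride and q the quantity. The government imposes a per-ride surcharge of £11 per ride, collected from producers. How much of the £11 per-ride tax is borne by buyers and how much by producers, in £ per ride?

Demand slope: (323 − 363)/(83 − 73) = -4, so qd = 655 − 4p.
Supply slope: (315 − 345)/(75 − 80) = 6, so qs = 6p − 135.
Without the tax, 655 − 4p = 6p − 135 gives 10p = 790, so p* = £79 and q* = 339.
With the tax collected from producers, supply shifts: qs = 6(p − 11) − 135.
Solving gives q = 312.6 with buyers paying £85.6 and producers receiving £74.6 (the £11 wedge).
Burden on buyers: £6.6; on producers: £4.4. (They sum to £11.)
The less price-elastic side of the market bears the larger share of a per-unit tax.

Buyers bear £6.6 per ride; producers bear £4.4 per ride.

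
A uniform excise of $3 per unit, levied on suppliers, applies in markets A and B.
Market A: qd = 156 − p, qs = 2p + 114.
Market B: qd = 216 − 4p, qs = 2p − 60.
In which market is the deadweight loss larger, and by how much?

Market B, by $3.

Market A: pre-tax p* = $14, q* = 142; post-tax q = 140; deadweight loss = $3.
Market B: pre-tax p* = $46, q* = 32; post-tax q = 28; deadweight loss = $6.
Difference: $3 vs $6 → market B is larger by $3.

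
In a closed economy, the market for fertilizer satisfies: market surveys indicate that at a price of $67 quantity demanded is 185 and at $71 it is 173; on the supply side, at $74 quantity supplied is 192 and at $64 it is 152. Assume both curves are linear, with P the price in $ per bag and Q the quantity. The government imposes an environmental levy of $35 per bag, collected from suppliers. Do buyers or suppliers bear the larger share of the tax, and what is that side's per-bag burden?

Demand slope: (173 − 185)/(71 − 67) = -3, so Qd = 386 − 3P.
Supply slope: (152 − 192)/(64 − 74) = 4, so Qs = 4P − 104.
Without the tax, 386 − 3P = 4P − 104 gives 7P = 490, so P* = $70 and Q* = 176.
With the tax collected from suppliers, supply shifts: Qs = 4(P − 35) − 104.
New equilibrium: buyers pay $90, suppliers receive $55, Q = 116. (Wedge: Pb − Ps = 35.)
Per-bag burden: buyers $20, suppliers $15.
Buyers take the larger share because demand is less price-elastic here (demand slope 3 vs supply slope 4).

Buyers bear the larger share: $20 per bag.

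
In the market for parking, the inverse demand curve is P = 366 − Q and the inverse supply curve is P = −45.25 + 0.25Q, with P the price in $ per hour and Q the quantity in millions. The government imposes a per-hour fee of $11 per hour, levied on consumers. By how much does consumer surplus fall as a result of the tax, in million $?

Consumer surplus falls by $2856.48 million.

Rewrite in direct form: Qd = 366 − P and Qs = 4P + 181.
Before the tax: set 366 − P = 4P + 181 → P* = $37, Q* = 329.
With the tax collected from consumers, demand (in seller-price terms) shifts: Qd = 366 − (P + 11).
Solving gives Q = 320.2 with consumers paying $45.8 and producers receiving $34.8 (the $11 wedge).
ΔCS is the trapezoid between Q = 320.2 and Q = 329 of height $8.8: ½ · (329 + 320.2) · 8.8 = $2856.48.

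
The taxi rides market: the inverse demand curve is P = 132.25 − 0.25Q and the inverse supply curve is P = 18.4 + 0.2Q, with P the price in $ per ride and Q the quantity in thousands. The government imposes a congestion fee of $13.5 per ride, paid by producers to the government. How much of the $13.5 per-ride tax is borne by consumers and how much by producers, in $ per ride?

Rewrite in direct form: Qd = 529 − 4P and Qs = 5P − 92.
Before the tax: set 529 − 4P = 5P − 92 → P* = $69, Q* = 253.
With the tax collected from producers, supply shifts: Qs = 5(P − 13.5) − 92.
New equilibrium: consumers pay $76.5, producers receive $63, Q = 223. (Wedge: Pb − Ps = 13.5.)
Burden on consumers: $7.5; on producers: $6. (They sum to $13.5.)

Consumers bear $7.5 per ride; producers bear $6 per ride.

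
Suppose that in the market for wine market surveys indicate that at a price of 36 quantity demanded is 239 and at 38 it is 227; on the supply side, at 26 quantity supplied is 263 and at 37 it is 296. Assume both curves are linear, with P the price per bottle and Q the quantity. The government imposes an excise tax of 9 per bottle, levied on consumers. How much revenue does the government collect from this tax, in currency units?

Tax revenue = 2313.

Demand slope: (227 − 239)/(38 − 36) = -6, so Qd = 455 − 6P.
Supply slope: (296 − 263)/(37 − 26) = 3, so Qs = 3P + 185.
Before the tax: set 455 − 6P = 3P + 185 → P* = 30, Q* = 275.
With the tax collected from consumers, demand (in seller-price terms) shifts: Qd = 455 − 6(P + 9).
New equilibrium: consumers pay 33, suppliers receive 24, Q = 257. (Wedge: Pb − Ps = 9.)
Revenue = t · Q = 9 · 257 = 2313.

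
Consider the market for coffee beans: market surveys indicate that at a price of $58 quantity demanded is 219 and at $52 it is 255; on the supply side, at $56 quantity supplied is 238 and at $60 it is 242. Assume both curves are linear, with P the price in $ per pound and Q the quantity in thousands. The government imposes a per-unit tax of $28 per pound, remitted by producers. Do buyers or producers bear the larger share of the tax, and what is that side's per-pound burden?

Demand slope: (255 − 219)/(52 − 58) = -6, so Qd = 567 − 6P.
Supply slope: (242 − 238)/(60 − 56) = 1, so Qs = P + 182.
Without the tax, 567 − 6P = P + 182 gives 7P = 385, so P* = $55 and Q* = 237.
With the tax collected from producers, supply shifts: Qs = (P − 28) + 182.
Solving gives Q = 213 with buyers paying $59 and producers receiving $31 (the $28 wedge).
Per-pound burden: buyers $4, producers $24.
Producers take the larger share because supply is less price-elastic here (demand slope 6 vs supply slope 1).

Producers bear the larger share: $24 per pound.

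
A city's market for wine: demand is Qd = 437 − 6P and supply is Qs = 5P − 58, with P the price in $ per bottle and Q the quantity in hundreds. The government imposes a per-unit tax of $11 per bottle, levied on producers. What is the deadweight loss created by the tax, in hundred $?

Deadweight loss = $165 hundred.

Before the tax: set 437 − 6P = 5P − 58 → P* = $45, Q* = 167.
With the tax collected from producers, supply shifts: Qs = 5(P − 11) − 58.
Solving gives Q = 137 with buyers paying $50 and producers receiving $39 (the $11 wedge).
Quantity falls by |ΔQ| = |167 − 137| = 30.
DWL = ½ · t · |ΔQ| = ½ · 11 · 30 = $165.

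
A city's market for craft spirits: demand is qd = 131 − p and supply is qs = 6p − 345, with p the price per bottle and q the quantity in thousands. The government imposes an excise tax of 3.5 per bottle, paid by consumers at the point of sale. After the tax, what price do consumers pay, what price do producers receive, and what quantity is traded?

Before the tax: set 131 − p = 6p − 345 → p* = 68, q* = 63.
With the tax collected from consumers, demand (in seller-price terms) shifts: qd = 131 − (p + 3.5).
Solving gives q = 60 with consumers paying 71 and producers receiving 67.5 (the 3.5 wedge).
The less price-elastic side of the market bears the larger share of a per-unit tax.

Consumers pay 71; producers receive 67.5; quantity = 60.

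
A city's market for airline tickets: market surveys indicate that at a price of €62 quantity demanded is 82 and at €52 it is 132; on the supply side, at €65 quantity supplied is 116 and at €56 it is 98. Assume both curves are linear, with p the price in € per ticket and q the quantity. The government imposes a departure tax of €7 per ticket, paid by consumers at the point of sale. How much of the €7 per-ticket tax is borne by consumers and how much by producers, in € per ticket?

Demand slope: (132 − 82)/(52 − 62) = -5, so qd = 392 − 5p.
Supply slope: (98 − 116)/(56 − 65) = 2, so qs = 2p − 14.
Before the tax: set 392 − 5p = 2p − 14 → p* = €58, q* = 102.
With the tax collected from consumers, demand (in seller-price terms) shifts: qd = 392 − 5(p + 7).
Solving gives q = 92 with consumers paying €60 and producers receiving €53 (the €7 wedge).
Burden on consumers: €2; on producers: €5. (They sum to €7.)

Consumers bear €2 per ticket; producers bear €5 per ticket.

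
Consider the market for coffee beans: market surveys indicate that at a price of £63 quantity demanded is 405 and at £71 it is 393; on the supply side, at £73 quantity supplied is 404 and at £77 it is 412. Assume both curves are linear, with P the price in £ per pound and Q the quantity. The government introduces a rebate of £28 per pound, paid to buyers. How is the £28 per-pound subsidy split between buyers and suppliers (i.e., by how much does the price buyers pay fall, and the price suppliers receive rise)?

Buyers gain £16 per pound; suppliers gain £12 per pound.

Demand slope: (393 − 405)/(71 − 63) = -1.5, so Qd = 499.5 − 1.5P.
Supply slope: (412 − 404)/(77 − 73) = 2, so Qs = 2P + 258.
Without the subsidy, 499.5 − 1.5P = 2P + 258 gives 3.5P = 241.5, so P* = £69 and Q* = 396.
With a per-unit subsidy paid to buyers, each effectively pays P − 28, so demand becomes Qd = 499.5 − 1.5(P − 28).
New equilibrium: buyers pay £53, suppliers receive £81, Q = 420. (Wedge: Pb − Ps = −28.)
Gain to buyers: £16; to suppliers: £12. (They sum to £28.)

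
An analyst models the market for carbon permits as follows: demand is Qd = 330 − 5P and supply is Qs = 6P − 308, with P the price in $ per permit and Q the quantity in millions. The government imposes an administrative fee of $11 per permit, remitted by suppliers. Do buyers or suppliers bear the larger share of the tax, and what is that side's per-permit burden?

Without the tax, 330 − 5P = 6P − 308 gives 11P = 638, so P* = $58 and Q* = 40.
With the tax collected from suppliers, supply shifts: Qs = 6(P − 11) − 308.
New equilibrium: buyers pay $64, suppliers receive $53, Q = 10. (Wedge: Pb − Ps = 11.)
Per-permit burden: buyers $6, suppliers $5.
Buyers take the larger share because demand is less price-elastic here (demand slope 5 vs supply slope 6).

Buyers bear the larger share: $6 per permit.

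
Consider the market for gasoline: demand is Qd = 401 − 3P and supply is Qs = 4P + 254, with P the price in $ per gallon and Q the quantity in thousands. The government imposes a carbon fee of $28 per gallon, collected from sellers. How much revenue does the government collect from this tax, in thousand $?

Tax revenue = $8120 thousand.

Before the tax: set 401 − 3P = 4P + 254 → P* = $21, Q* = 338.
With the tax collected from sellers, supply shifts: Qs = 4(P − 28) + 254.
Solving gives Q = 290 with buyers paying $37 and sellers receiving $9 (the $28 wedge).
Revenue = t · Q = 28 · 290 = $8120.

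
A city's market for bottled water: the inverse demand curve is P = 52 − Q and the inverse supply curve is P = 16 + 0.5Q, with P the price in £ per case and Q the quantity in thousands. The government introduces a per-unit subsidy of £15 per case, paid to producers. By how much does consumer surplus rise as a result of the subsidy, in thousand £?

Inverting to Q(P) form: Qd = 52 − P; Qs = 2P − 32.
Without the subsidy, 52 − P = 2P − 32 gives 3P = 84, so P* = £28 and Q* = 24.
With a per-unit subsidy paid to producers, each receives P + 15 per unit sold, so supply becomes Qs = 2(P + 15) − 32.
Solving gives Q = 34 with buyers paying £18 and producers receiving £33 (the £15 wedge).
ΔCS is the trapezoid between Q = 34 and Q = 24 of height £10: ½ · (24 + 34) · 10 = £290.

Consumer surplus rises by £290 thousand.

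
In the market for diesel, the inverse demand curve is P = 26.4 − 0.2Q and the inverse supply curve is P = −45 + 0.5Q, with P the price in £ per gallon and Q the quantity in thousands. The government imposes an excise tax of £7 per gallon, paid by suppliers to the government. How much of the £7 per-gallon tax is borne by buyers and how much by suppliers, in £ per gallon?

Buyers bear £2 per gallon; suppliers bear £5 per gallon.

Rewrite in direct form: Qd = 132 − 5P and Qs = 2P + 90.
Without the tax, 132 − 5P = 2P + 90 gives 7P = 42, so P* = £6 and Q* = 102.
With the tax collected from suppliers, supply shifts: Qs = 2(P − 7) + 90.
New equilibrium: buyers pay £8, suppliers receive £1, Q = 92. (Wedge: Pb − Ps = 7.)
Burden on buyers: £2; on suppliers: £5. (They sum to £7.)
The less price-elastic side of the market bears the larger share of a per-unit tax.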